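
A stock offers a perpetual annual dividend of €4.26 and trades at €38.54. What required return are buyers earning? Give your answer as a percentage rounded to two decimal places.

11.05%

P = C/r ⇒ r = C/P = €4.26/€38.54 = 0.110535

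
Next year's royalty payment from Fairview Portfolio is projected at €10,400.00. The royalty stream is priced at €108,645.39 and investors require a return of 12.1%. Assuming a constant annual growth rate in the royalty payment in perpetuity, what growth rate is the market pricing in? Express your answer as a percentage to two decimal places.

P = D₁/(r−g) ⇒ g = r − D₁/P = 0.121 − €10,400.00/€108,645.39 = 0.025276

2.53%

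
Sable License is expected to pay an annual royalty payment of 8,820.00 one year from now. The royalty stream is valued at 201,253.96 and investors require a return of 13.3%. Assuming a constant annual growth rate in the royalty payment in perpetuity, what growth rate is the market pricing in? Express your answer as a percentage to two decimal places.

8.92%

P = D₁/(r−g) ⇒ g = r − D₁/P = 0.133 − 8,820.00/201,253.96 = 0.089175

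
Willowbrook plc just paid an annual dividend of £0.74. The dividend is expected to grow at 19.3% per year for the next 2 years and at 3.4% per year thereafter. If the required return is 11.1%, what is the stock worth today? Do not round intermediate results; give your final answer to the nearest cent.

£13.11

D_1 = 0.88282
D_2 = 1.05320
Terminal value at year 2: TV = D_2×(1+g_2)/(r−g_2) = 1.08901/0.077 = 14.14303
P_0 = D_1/(1+r)^1 + D_2/(1+r)^2 + TV/(1+r)^2
    = 0.79462 + 0.85327 + 11.45814 = 13.10603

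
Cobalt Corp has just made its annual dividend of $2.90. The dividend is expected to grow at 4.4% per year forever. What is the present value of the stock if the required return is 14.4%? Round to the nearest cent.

$30.28

D₁ = D₀ × (1 + g) = $2.90 × 1.044 = $3.0276
Growing perpetuity: P = D₁ / (r − g) = $3.0276 / (0.144 − 0.044) = $30.28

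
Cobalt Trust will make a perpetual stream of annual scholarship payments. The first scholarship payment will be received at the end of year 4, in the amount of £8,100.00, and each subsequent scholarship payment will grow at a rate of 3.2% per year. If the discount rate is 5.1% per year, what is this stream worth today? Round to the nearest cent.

Value at end of year 3: C₁ / (r − g) = £8,100.00 / (0.051 − 0.032) = £426,315.7895
Discount to today: PV = £426,315.7895 / (1 + 0.051)^3 = £426,315.7895 / 1.160936 = £367,217.42

£367217.42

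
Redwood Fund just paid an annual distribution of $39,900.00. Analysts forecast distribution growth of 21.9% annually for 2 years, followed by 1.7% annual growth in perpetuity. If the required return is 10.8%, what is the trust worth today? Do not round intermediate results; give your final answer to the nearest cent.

D_1 = 48638.10000
D_2 = 59289.84390
Terminal value at year 2: TV = D_2×(1+g_2)/(r−g_2) = 60297.77125/0.091 = 662612.87084
P_0 = D_1/(1+r)^1 + D_2/(1+r)^2 + TV/(1+r)^2
    = 43897.20217 + 48294.84607 + 539734.70823 = 631926.75646

$631926.76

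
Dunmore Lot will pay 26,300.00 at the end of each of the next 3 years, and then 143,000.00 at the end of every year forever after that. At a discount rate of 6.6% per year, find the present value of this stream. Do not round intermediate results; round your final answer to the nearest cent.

PV of 3-year annuity: 26,300.00 × [1 − (1+0.066)^−3] / 0.066 = 69527.04064
Perpetuity value at year 3: 143,000.00 / 0.066 = 2166666.66667
PV of perpetuity: 2166666.66667 / (1+0.066)^3 = 1788629.90577
Total PV = 69527.04064 + 1788629.90577 = 1858156.94641

1858156.95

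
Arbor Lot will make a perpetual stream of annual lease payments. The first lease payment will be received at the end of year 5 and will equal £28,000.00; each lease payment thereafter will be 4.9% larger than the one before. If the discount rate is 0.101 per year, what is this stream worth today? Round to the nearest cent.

Value at end of year 4: C₁ / (r − g) = £28,000.00 / (0.101 − 0.049) = £538,461.5385
Discount to today: PV = £538,461.5385 / (1 + 0.101)^4 = £538,461.5385 / 1.469431 = £366,442.14

£366442.14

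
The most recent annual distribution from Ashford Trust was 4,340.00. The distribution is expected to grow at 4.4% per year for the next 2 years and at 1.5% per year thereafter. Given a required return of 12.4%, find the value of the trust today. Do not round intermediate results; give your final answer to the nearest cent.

D_1 = 4530.96000
D_2 = 4730.32224
Terminal value at year 2: TV = D_2×(1+g_2)/(r−g_2) = 4801.27707/0.109 = 44048.41352
P_0 = D_1/(1+r)^1 + D_2/(1+r)^2 + TV/(1+r)^2
    = 4031.10320 + 3744.19194 + 34865.64057 = 42640.93571

42640.94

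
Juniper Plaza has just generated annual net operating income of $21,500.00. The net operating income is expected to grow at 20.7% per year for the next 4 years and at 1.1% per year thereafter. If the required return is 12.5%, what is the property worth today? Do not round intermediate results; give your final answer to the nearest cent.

D_1 = 25950.50000
D_2 = 31322.25350
D_3 = 37805.95997
D_4 = 45631.79369
Terminal value at year 4: TV = D_4×(1+g_2)/(r−g_2) = 46133.74342/0.114 = 404681.95982
P_0 = D_1/(1+r)^1 + D_2/(1+r)^2 + D_3/(1+r)^3 + D_4/(1+r)^4 + TV/(1+r)^4
    = 23067.11111 + 24748.44721 + 26552.33403 + 28487.70415 + 252640.95526 = 355496.55176

$355496.55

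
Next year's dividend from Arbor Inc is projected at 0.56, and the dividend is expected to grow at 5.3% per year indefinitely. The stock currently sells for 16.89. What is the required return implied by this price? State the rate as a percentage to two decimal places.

P = D₁/(r − g) ⇒ r = D₁/P + g = 0.5600/16.89 + 0.053 = 0.033156 + 0.053 = 0.086156

8.62%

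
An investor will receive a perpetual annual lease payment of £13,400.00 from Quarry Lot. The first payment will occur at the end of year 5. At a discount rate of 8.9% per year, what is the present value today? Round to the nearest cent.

£107054.09

Value at end of year 4: C / r = £13,400.00 / 0.089 = £150,561.7978
Discount to today: PV = £150,561.7978 / (1 + 0.089)^4 = £150,561.7978 / 1.406409 = £107,054.09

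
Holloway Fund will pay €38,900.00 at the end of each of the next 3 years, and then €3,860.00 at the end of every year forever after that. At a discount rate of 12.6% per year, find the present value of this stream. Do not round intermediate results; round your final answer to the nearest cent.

PV of 3-year annuity: €38,900.00 × [1 − (1+0.126)^−3] / 0.126 = 92476.29048
Perpetuity value at year 3: €3,860.00 / 0.126 = 30634.92063
PV of perpetuity: 30634.92063 / (1+0.126)^3 = 21458.61006
Total PV = 92476.29048 + 21458.61006 = 113934.90055

€113934.90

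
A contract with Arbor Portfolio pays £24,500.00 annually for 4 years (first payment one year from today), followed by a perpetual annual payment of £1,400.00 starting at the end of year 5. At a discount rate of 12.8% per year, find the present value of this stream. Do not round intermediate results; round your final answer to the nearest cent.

PV of 4-year annuity: £24,500.00 × [1 − (1+0.128)^−4] / 0.128 = 73178.42063
Perpetuity value at year 4: £1,400.00 / 0.128 = 10937.50000
PV of perpetuity: 10937.50000 / (1+0.128)^4 = 6755.87596
Total PV = 73178.42063 + 6755.87596 = 79934.29660

£79934.30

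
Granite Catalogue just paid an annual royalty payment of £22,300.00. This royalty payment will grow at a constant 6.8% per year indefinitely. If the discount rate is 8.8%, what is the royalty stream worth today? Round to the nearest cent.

D₁ = D₀ × (1 + g) = £22,300.00 × 1.068 = £23,816.4000
Growing perpetuity: P = D₁ / (r − g) = £23,816.4000 / (0.088 − 0.068) = £1,190,820.00

£1190820.00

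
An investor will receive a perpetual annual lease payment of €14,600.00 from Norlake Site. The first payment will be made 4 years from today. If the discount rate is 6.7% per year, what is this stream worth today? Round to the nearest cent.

Value at end of year 3: C / r = €14,600.00 / 0.067 = €217,910.4478
Discount to today: PV = €217,910.4478 / (1 + 0.067)^3 = €217,910.4478 / 1.214768 = €179,384.45

€179384.45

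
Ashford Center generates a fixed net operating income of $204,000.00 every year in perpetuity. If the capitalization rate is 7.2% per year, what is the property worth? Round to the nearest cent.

Level perpetuity: PV = C / r = $204,000.00 / 0.072 = $2,833,333.33

$2833333.33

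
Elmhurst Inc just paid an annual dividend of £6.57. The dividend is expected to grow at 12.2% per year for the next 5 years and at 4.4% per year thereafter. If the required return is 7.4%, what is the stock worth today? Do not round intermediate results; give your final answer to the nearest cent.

D_1 = 7.37154
D_2 = 8.27087
D_3 = 9.27991
D_4 = 10.41206
D_5 = 11.68233
Terminal value at year 5: TV = D_5×(1+g_2)/(r−g_2) = 12.19636/0.03 = 406.54526
P_0 = D_1/(1+r)^1 + D_2/(1+r)^2 + D_3/(1+r)^3 + D_4/(1+r)^4 + D_5/(1+r)^5 + TV/(1+r)^5
    = 6.86363 + 7.17039 + 7.49085 + 7.82564 + 8.17539 + 284.50342 = 322.02931

£322.03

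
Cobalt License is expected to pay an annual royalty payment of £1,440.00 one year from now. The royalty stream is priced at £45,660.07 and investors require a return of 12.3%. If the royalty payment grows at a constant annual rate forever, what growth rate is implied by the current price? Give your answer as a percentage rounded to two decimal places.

9.15%

P = D₁/(r−g) ⇒ g = r − D₁/P = 0.123 − £1,440.00/£45,660.07 = 0.091463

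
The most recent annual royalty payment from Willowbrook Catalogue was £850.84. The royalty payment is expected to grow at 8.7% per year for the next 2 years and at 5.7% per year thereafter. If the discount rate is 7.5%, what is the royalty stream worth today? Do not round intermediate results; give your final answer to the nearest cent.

£52815.18

D_1 = 924.86308
D_2 = 1005.32617
Terminal value at year 2: TV = D_2×(1+g_2)/(r−g_2) = 1062.62976/0.018 = 59034.98664
P_0 = D_1/(1+r)^1 + D_2/(1+r)^2 + TV/(1+r)^2
    = 860.33775 + 869.94152 + 51084.89920 = 52815.17847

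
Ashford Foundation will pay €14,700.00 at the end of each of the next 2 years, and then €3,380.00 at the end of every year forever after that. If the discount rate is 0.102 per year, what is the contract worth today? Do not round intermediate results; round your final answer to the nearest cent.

€52730.93

PV of 2-year annuity: €14,700.00 × [1 − (1+0.102)^−2] / 0.102 = 25444.08615
Perpetuity value at year 2: €3,380.00 / 0.102 = 33137.25490
PV of perpetuity: 33137.25490 / (1+0.102)^2 = 27286.84598
Total PV = 25444.08615 + 27286.84598 = 52730.93213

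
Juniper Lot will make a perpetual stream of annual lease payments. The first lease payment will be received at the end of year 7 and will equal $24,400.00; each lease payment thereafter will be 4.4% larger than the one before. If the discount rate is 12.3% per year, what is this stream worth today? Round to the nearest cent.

$153987.05

Value at end of year 6: C₁ / (r − g) = $24,400.00 / (0.123 − 0.044) = $308,860.7595
Discount to today: PV = $308,860.7595 / (1 + 0.123)^6 = $308,860.7595 / 2.005758 = $153,987.05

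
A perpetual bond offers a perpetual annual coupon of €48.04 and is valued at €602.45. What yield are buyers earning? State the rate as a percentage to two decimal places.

7.97%

P = C/r ⇒ r = C/P = €48.04/€602.45 = 0.079741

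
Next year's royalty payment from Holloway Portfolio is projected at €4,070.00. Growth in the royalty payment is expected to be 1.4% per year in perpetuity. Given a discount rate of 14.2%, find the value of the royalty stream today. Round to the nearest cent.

€31796.88

Growing perpetuity: P = D₁ / (r − g) = €4,070.0000 / (0.142 − 0.014) = €31,796.88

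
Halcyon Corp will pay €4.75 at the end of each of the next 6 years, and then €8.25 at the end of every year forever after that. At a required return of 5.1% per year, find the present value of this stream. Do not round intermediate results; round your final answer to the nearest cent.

€144.06

PV of 6-year annuity: €4.75 × [1 − (1+0.051)^−6] / 0.051 = 24.03263
Perpetuity value at year 6: €8.25 / 0.051 = 161.76471
PV of perpetuity: 161.76471 / (1+0.051)^6 = 120.02383
Total PV = 24.03263 + 120.02383 = 144.05645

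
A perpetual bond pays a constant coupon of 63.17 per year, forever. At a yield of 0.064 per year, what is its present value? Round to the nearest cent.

987.03

Level perpetuity: PV = C / r = 63.17 / 0.064 = 987.03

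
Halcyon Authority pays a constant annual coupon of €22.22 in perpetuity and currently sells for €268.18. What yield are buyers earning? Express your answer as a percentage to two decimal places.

8.29%

P = C/r ⇒ r = C/P = €22.22/€268.18 = 0.082855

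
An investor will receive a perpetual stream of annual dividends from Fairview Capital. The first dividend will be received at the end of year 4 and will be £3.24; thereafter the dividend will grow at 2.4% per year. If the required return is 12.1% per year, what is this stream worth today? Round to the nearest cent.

Value at end of year 3: C₁ / (r − g) = £3.24 / (0.121 − 0.024) = £33.4021
Discount to today: PV = £33.4021 / (1 + 0.121)^3 = £33.4021 / 1.408695 = £23.71

£23.71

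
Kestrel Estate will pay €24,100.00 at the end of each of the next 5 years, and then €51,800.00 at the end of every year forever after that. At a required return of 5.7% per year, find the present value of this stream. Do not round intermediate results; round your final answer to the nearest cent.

PV of 5-year annuity: €24,100.00 × [1 − (1+0.057)^−5] / 0.057 = 102351.87131
Perpetuity value at year 5: €51,800.00 / 0.057 = 908771.92982
PV of perpetuity: 908771.92982 / (1+0.057)^5 = 688779.11098
Total PV = 102351.87131 + 688779.11098 = 791130.98230

€791130.98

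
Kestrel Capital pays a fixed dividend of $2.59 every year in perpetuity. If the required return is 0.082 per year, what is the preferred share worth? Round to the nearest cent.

$31.59

Level perpetuity: PV = C / r = $2.59 / 0.082 = $31.59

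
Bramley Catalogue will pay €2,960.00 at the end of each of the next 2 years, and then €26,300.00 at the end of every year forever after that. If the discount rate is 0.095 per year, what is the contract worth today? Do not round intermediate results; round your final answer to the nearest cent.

PV of 2-year annuity: €2,960.00 × [1 − (1+0.095)^−2] / 0.095 = 5171.86881
Perpetuity value at year 2: €26,300.00 / 0.095 = 276842.10526
PV of perpetuity: 276842.10526 / (1+0.095)^2 = 230889.35198
Total PV = 5171.86881 + 230889.35198 = 236061.22079

€236061.22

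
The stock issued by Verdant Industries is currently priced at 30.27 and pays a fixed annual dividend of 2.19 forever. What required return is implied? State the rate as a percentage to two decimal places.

7.23%

P = C/r ⇒ r = C/P = 2.19/30.27 = 0.072349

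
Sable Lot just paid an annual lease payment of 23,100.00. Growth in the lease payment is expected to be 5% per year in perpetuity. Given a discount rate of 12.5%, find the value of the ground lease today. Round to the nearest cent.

D₁ = D₀ × (1 + g) = 23,100.00 × 1.05 = 24,255.0000
Growing perpetuity: P = D₁ / (r − g) = 24,255.0000 / (0.125 − 0.05) = 323,400.00

323400.00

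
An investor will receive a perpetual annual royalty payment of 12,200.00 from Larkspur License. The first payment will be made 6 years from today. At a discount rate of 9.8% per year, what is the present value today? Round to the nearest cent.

78004.93

Value at end of year 5: C / r = 12,200.00 / 0.098 = 124,489.7959
Discount to today: PV = 124,489.7959 / (1 + 0.098)^5 = 124,489.7959 / 1.595922 = 78,004.93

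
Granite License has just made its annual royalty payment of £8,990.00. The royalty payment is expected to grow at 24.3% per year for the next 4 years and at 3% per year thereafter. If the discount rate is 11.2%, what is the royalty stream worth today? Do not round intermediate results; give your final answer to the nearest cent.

£224172.03

D_1 = 11174.57000
D_2 = 13889.99051
D_3 = 17265.25820
D_4 = 21460.71595
Terminal value at year 4: TV = D_4×(1+g_2)/(r−g_2) = 22104.53743/0.082 = 269567.52958
P_0 = D_1/(1+r)^1 + D_2/(1+r)^2 + D_3/(1+r)^3 + D_4/(1+r)^4 + TV/(1+r)^4
    = 10049.07374 + 11232.91246 + 12556.21420 + 14035.40850 + 176298.42386 = 224172.03277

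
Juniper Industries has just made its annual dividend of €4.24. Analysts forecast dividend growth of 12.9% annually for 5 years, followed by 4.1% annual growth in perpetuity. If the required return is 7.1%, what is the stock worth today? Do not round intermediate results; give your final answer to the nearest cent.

€216.42

D_1 = 4.78696
D_2 = 5.40448
D_3 = 6.10166
D_4 = 6.88877
D_5 = 7.77742
Terminal value at year 5: TV = D_5×(1+g_2)/(r−g_2) = 8.09629/0.03 = 269.87648
P_0 = D_1/(1+r)^1 + D_2/(1+r)^2 + D_3/(1+r)^3 + D_4/(1+r)^4 + D_5/(1+r)^5 + TV/(1+r)^5
    = 4.46962 + 4.71167 + 4.96683 + 5.23581 + 5.51935 + 191.52157 = 216.42485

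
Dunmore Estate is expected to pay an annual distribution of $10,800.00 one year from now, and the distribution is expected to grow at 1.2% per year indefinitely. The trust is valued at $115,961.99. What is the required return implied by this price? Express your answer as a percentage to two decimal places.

P = D₁/(r − g) ⇒ r = D₁/P + g = $10,800.0000/$115,961.99 + 0.012 = 0.093134 + 0.012 = 0.105134

10.51%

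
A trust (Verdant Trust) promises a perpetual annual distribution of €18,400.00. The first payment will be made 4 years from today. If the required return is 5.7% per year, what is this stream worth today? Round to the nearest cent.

€273349.32

Value at end of year 3: C / r = €18,400.00 / 0.057 = €322,807.0175
Discount to today: PV = €322,807.0175 / (1 + 0.057)^3 = €322,807.0175 / 1.180932 = €273,349.32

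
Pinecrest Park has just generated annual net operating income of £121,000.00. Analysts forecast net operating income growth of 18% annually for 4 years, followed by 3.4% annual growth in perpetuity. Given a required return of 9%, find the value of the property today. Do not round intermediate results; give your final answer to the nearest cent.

D_1 = 142780.00000
D_2 = 168480.40000
D_3 = 198806.87200
D_4 = 234592.10896
Terminal value at year 4: TV = D_4×(1+g_2)/(r−g_2) = 242568.24066/0.056 = 4331575.72615
P_0 = D_1/(1+r)^1 + D_2/(1+r)^2 + D_3/(1+r)^3 + D_4/(1+r)^4 + TV/(1+r)^4
    = 130990.82569 + 141806.58194 + 153515.38228 + 166190.96430 + 3068597.44805 = 3661101.20226

£3661101.20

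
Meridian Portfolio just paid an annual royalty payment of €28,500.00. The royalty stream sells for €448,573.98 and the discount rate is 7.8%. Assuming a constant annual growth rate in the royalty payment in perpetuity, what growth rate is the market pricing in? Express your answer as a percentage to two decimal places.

1.36%

P = D₀(1+g)/(r−g) ⇒ P(r−g) = D₀(1+g) ⇒ g(P+D₀) = P·r − D₀
g = (P·r − D₀)/(P + D₀) = (€448,573.98×0.078 − €28,500.00) / (€448,573.98 + €28,500.00) = 0.013601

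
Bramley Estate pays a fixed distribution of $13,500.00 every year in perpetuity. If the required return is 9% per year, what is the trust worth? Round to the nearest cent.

$150000.00

Level perpetuity: PV = C / r = $13,500.00 / 0.09 = $150,000.00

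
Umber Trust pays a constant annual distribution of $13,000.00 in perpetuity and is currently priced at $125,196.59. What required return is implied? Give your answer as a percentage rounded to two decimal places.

10.38%

P = C/r ⇒ r = C/P = $13,000.00/$125,196.59 = 0.103837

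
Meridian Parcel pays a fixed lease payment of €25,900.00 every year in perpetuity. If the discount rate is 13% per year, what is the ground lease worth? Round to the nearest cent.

€199230.77

Level perpetuity: PV = C / r = €25,900.00 / 0.13 = €199,230.77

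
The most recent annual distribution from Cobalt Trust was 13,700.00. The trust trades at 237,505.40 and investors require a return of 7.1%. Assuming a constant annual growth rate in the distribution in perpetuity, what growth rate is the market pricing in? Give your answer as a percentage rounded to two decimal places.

P = D₀(1+g)/(r−g) ⇒ P(r−g) = D₀(1+g) ⇒ g(P+D₀) = P·r − D₀
g = (P·r − D₀)/(P + D₀) = (237,505.40×0.071 − 13,700.00) / (237,505.40 + 13,700.00) = 0.012591

1.26%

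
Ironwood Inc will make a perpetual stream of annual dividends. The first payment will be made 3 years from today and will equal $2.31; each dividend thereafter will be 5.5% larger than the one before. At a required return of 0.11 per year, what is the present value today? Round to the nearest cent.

$34.09

Value at end of year 2: C₁ / (r − g) = $2.31 / (0.11 − 0.055) = $42.0000
Discount to today: PV = $42.0000 / (1 + 0.11)^2 = $42.0000 / 1.232100 = $34.09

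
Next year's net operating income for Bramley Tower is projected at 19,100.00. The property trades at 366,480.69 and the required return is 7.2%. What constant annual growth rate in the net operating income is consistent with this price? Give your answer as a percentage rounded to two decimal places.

1.99%

P = D₁/(r−g) ⇒ g = r − D₁/P = 0.072 − 19,100.00/366,480.69 = 0.019883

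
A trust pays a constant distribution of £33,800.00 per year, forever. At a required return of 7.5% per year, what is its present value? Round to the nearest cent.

£450666.67

Level perpetuity: PV = C / r = £33,800.00 / 0.075 = £450,666.67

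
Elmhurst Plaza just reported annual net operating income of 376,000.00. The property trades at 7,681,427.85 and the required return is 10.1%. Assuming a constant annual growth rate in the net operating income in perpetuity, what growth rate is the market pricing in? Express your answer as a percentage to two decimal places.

P = D₀(1+g)/(r−g) ⇒ P(r−g) = D₀(1+g) ⇒ g(P+D₀) = P·r − D₀
g = (P·r − D₀)/(P + D₀) = (7,681,427.85×0.101 − 376,000.00) / (7,681,427.85 + 376,000.00) = 0.049622

4.96%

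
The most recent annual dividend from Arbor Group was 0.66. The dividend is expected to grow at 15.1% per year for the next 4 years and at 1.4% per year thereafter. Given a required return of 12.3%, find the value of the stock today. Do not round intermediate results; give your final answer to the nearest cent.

9.58

D_1 = 0.75966
D_2 = 0.87437
D_3 = 1.00640
D_4 = 1.15836
Terminal value at year 4: TV = D_4×(1+g_2)/(r−g_2) = 1.17458/0.109 = 10.77598
P_0 = D_1/(1+r)^1 + D_2/(1+r)^2 + D_3/(1+r)^3 + D_4/(1+r)^4 + TV/(1+r)^4
    = 0.67646 + 0.69332 + 0.71061 + 0.72833 + 6.77544 = 9.58416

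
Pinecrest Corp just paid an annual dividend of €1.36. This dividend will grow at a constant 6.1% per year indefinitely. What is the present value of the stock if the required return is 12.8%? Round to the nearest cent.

D₁ = D₀ × (1 + g) = €1.36 × 1.061 = €1.4430
Growing perpetuity: P = D₁ / (r − g) = €1.4430 / (0.128 − 0.061) = €21.54

€21.54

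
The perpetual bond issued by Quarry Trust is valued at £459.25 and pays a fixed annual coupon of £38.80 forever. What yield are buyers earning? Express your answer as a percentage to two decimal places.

8.45%

P = C/r ⇒ r = C/P = £38.80/£459.25 = 0.084486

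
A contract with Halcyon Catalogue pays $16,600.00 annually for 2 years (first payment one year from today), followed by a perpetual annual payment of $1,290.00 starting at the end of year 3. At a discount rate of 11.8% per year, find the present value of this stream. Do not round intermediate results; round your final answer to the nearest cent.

$36875.04

PV of 2-year annuity: $16,600.00 × [1 − (1+0.118)^−2] / 0.118 = 28128.75023
Perpetuity value at year 2: $1,290.00 / 0.118 = 10932.20339
PV of perpetuity: 10932.20339 / (1+0.118)^2 = 8746.29449
Total PV = 28128.75023 + 8746.29449 = 36875.04471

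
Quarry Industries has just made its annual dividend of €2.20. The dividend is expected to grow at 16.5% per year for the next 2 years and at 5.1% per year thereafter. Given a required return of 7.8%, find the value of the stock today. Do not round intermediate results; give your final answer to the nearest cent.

€104.96

D_1 = 2.56300
D_2 = 2.98590
Terminal value at year 2: TV = D_2×(1+g_2)/(r−g_2) = 3.13818/0.027 = 116.22873
P_0 = D_1/(1+r)^1 + D_2/(1+r)^2 + TV/(1+r)^2
    = 2.37755 + 2.56943 + 100.01749 = 104.96447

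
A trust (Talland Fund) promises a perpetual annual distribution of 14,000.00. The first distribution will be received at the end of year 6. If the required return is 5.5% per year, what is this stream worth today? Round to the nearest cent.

Value at end of year 5: C / r = 14,000.00 / 0.055 = 254,545.4545
Discount to today: PV = 254,545.4545 / (1 + 0.055)^5 = 254,545.4545 / 1.306960 = 194,761.47

194761.47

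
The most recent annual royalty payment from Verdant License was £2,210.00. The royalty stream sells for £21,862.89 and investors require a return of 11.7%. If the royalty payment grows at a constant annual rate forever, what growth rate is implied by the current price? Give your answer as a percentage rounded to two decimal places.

P = D₀(1+g)/(r−g) ⇒ P(r−g) = D₀(1+g) ⇒ g(P+D₀) = P·r − D₀
g = (P·r − D₀)/(P + D₀) = (£21,862.89×0.117 − £2,210.00) / (£21,862.89 + £2,210.00) = 0.014454

1.45%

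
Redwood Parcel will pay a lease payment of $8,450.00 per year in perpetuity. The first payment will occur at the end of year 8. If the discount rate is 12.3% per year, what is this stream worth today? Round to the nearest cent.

Value at end of year 7: C / r = $8,450.00 / 0.123 = $68,699.1870
Discount to today: PV = $68,699.1870 / (1 + 0.123)^7 = $68,699.1870 / 2.252466 = $30,499.54

$30499.54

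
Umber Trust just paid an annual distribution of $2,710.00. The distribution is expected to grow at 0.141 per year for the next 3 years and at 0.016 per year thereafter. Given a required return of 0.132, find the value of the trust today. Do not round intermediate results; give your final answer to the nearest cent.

D_1 = 3092.11000
D_2 = 3528.09751
D_3 = 4025.55926
Terminal value at year 3: TV = D_3×(1+g_2)/(r−g_2) = 4089.96821/0.116 = 35258.34661
P_0 = D_1/(1+r)^1 + D_2/(1+r)^2 + D_3/(1+r)^3 + TV/(1+r)^3
    = 2731.54594 + 2753.26317 + 2775.15308 + 24306.51315 = 32566.47533

$32566.48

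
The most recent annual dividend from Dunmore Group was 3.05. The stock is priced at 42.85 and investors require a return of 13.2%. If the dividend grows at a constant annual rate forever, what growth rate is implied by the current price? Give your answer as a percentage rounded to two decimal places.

P = D₀(1+g)/(r−g) ⇒ P(r−g) = D₀(1+g) ⇒ g(P+D₀) = P·r − D₀
g = (P·r − D₀)/(P + D₀) = (42.85×0.132 − 3.05) / (42.85 + 3.05) = 0.056780

5.68%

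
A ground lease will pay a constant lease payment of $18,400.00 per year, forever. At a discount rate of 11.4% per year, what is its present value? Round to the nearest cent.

$161403.51

Level perpetuity: PV = C / r = $18,400.00 / 0.114 = $161,403.51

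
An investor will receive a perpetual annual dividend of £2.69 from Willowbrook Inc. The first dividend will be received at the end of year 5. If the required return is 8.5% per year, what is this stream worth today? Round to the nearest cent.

£22.84

Value at end of year 4: C / r = £2.69 / 0.085 = £31.6471
Discount to today: PV = £31.6471 / (1 + 0.085)^4 = £31.6471 / 1.385859 = £22.84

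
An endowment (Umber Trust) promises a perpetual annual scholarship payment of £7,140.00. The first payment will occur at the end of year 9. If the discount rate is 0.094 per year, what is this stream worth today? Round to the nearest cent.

Value at end of year 8: C / r = £7,140.00 / 0.094 = £75,957.4468
Discount to today: PV = £75,957.4468 / (1 + 0.094)^8 = £75,957.4468 / 2.051817 = £37,019.61

£37019.61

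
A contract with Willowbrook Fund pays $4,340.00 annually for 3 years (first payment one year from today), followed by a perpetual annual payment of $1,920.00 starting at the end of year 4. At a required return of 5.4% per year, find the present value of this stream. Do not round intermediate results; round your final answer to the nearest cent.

$42096.73

PV of 3-year annuity: $4,340.00 × [1 − (1+0.054)^−3] / 0.054 = 11730.86629
Perpetuity value at year 3: $1,920.00 / 0.054 = 35555.55556
PV of perpetuity: 35555.55556 / (1+0.054)^3 = 30365.86355
Total PV = 11730.86629 + 30365.86355 = 42096.72985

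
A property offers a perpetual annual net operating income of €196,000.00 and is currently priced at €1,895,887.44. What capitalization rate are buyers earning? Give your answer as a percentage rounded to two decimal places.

10.34%

P = C/r ⇒ r = C/P = €196,000.00/€1,895,887.44 = 0.103382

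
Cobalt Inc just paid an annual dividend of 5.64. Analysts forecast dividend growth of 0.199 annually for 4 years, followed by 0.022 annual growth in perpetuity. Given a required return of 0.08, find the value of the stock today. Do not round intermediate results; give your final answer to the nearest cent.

D_1 = 6.76236
D_2 = 8.10807
D_3 = 9.72158
D_4 = 11.65617
Terminal value at year 4: TV = D_4×(1+g_2)/(r−g_2) = 11.91260/0.058 = 205.38974
P_0 = D_1/(1+r)^1 + D_2/(1+r)^2 + D_3/(1+r)^3 + D_4/(1+r)^4 + TV/(1+r)^4
    = 6.26144 + 6.95136 + 7.71730 + 8.56763 + 150.96759 = 180.46533

180.47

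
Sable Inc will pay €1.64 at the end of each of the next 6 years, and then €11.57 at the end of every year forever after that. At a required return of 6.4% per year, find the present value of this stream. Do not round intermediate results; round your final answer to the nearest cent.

PV of 6-year annuity: €1.64 × [1 − (1+0.064)^−6] / 0.064 = 7.96405
Perpetuity value at year 6: €11.57 / 0.064 = 180.78125
PV of perpetuity: 180.78125 / (1+0.064)^6 = 124.59586
Total PV = 7.96405 + 124.59586 = 132.55991

€132.56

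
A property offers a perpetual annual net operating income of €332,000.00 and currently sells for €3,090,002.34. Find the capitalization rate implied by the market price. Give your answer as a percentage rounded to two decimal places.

10.74%

P = C/r ⇒ r = C/P = €332,000.00/€3,090,002.34 = 0.107443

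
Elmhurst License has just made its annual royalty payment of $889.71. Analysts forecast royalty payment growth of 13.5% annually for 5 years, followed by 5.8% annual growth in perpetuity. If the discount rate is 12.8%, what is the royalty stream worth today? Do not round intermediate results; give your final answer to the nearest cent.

D_1 = 1009.82085
D_2 = 1146.14666
D_3 = 1300.87646
D_4 = 1476.49479
D_5 = 1675.82158
Terminal value at year 5: TV = D_5×(1+g_2)/(r−g_2) = 1773.01924/0.07 = 25328.84622
P_0 = D_1/(1+r)^1 + D_2/(1+r)^2 + D_3/(1+r)^3 + D_4/(1+r)^4 + D_5/(1+r)^5 + TV/(1+r)^5
    = 895.23125 + 900.78676 + 906.37675 + 912.00143 + 917.66101 + 13869.79075 = 18401.84796

$18401.85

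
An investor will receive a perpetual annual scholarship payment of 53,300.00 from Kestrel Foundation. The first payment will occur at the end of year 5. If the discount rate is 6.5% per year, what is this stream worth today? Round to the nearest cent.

637404.93

Value at end of year 4: C / r = 53,300.00 / 0.065 = 820,000.0000
Discount to today: PV = 820,000.0000 / (1 + 0.065)^4 = 820,000.0000 / 1.286466 = 637,404.93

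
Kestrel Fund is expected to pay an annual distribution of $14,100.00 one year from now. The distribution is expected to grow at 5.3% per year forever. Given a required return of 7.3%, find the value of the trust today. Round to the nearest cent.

$705000.00

Growing perpetuity: P = D₁ / (r − g) = $14,100.0000 / (0.073 − 0.053) = $705,000.00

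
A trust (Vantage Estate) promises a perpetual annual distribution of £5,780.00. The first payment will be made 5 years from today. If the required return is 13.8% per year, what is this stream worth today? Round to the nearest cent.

Value at end of year 4: C / r = £5,780.00 / 0.138 = £41,884.0580
Discount to today: PV = £41,884.0580 / (1 + 0.138)^4 = £41,884.0580 / 1.677139 = £24,973.52

£24973.52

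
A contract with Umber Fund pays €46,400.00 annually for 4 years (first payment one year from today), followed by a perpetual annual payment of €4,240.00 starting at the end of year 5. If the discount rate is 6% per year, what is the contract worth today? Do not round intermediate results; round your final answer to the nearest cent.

PV of 4-year annuity: €46,400.00 × [1 − (1+0.06)^−4] / 0.06 = 160780.90043
Perpetuity value at year 4: €4,240.00 / 0.06 = 70666.66667
PV of perpetuity: 70666.66667 / (1+0.06)^4 = 55974.61887
Total PV = 160780.90043 + 55974.61887 = 216755.51930

€216755.52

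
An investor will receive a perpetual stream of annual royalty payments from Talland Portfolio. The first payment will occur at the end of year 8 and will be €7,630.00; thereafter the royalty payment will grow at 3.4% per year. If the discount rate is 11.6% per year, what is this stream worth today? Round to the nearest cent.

Value at end of year 7: C₁ / (r − g) = €7,630.00 / (0.116 − 0.034) = €93,048.7805
Discount to today: PV = €93,048.7805 / (1 + 0.116)^7 = €93,048.7805 / 2.156003 = €43,158.00

€43158.00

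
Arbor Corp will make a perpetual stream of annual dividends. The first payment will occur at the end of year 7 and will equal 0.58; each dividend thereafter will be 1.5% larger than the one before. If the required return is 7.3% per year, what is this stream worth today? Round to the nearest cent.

6.55

Value at end of year 6: C₁ / (r − g) = 0.58 / (0.073 − 0.015) = 10.0000
Discount to today: PV = 10.0000 / (1 + 0.073)^6 = 10.0000 / 1.526154 = 6.55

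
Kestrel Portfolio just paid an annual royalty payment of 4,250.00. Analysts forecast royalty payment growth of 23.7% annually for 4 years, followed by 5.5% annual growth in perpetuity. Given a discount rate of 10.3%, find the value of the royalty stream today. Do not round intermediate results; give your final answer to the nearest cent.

170596.29

D_1 = 5257.25000
D_2 = 6503.21825
D_3 = 8044.48098
D_4 = 9951.02297
Terminal value at year 4: TV = D_4×(1+g_2)/(r−g_2) = 10498.32923/0.048 = 218715.19228
P_0 = D_1/(1+r)^1 + D_2/(1+r)^2 + D_3/(1+r)^3 + D_4/(1+r)^4 + TV/(1+r)^4
    = 4766.31913 + 5345.36425 + 5994.75573 + 6723.03975 + 147766.81110 = 170596.28995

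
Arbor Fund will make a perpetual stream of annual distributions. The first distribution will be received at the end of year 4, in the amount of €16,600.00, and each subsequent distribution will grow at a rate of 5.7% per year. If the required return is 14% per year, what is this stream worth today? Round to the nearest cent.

Value at end of year 3: C₁ / (r − g) = €16,600.00 / (0.14 − 0.057) = €200,000.0000
Discount to today: PV = €200,000.0000 / (1 + 0.14)^3 = €200,000.0000 / 1.481544 = €134,994.30

€134994.30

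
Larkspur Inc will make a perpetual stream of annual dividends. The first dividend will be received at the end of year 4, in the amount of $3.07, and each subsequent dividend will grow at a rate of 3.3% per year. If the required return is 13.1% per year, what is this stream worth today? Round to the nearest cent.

$21.65

Value at end of year 3: C₁ / (r − g) = $3.07 / (0.131 − 0.033) = $31.3265
Discount to today: PV = $31.3265 / (1 + 0.131)^3 = $31.3265 / 1.446731 = $21.65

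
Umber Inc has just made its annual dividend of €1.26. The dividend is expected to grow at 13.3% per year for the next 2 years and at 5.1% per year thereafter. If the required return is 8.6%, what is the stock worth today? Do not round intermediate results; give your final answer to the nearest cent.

D_1 = 1.42758
D_2 = 1.61745
Terminal value at year 2: TV = D_2×(1+g_2)/(r−g_2) = 1.69994/0.035 = 48.56966
P_0 = D_1/(1+r)^1 + D_2/(1+r)^2 + TV/(1+r)^2
    = 1.31453 + 1.37142 + 41.18181 = 43.86776

€43.87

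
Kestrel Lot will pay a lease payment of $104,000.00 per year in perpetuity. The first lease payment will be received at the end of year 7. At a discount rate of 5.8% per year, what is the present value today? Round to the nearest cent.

Value at end of year 6: C / r = $104,000.00 / 0.058 = $1,793,103.4483
Discount to today: PV = $1,793,103.4483 / (1 + 0.058)^6 = $1,793,103.4483 / 1.402536 = $1,278,472.35

$1278472.35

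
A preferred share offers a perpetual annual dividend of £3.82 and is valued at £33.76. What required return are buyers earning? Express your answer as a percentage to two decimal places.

11.32%

P = C/r ⇒ r = C/P = £3.82/£33.76 = 0.113152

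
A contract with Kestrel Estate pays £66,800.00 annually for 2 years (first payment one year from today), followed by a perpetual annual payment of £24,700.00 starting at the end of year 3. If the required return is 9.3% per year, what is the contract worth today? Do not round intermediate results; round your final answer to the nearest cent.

PV of 2-year annuity: £66,800.00 × [1 − (1+0.093)^−2] / 0.093 = 117032.19942
Perpetuity value at year 2: £24,700.00 / 0.093 = 265591.39785
PV of perpetuity: 265591.39785 / (1+0.093)^2 = 222317.51573
Total PV = 117032.19942 + 222317.51573 = 339349.71515

£339349.72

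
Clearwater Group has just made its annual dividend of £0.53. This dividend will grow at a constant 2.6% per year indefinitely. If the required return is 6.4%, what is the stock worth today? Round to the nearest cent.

£14.31

D₁ = D₀ × (1 + g) = £0.53 × 1.026 = £0.5438
Growing perpetuity: P = D₁ / (r − g) = £0.5438 / (0.064 − 0.026) = £14.31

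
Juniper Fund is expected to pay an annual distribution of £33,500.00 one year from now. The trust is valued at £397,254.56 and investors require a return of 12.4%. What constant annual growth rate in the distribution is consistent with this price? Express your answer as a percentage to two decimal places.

3.97%

P = D₁/(r−g) ⇒ g = r − D₁/P = 0.124 − £33,500.00/£397,254.56 = 0.039671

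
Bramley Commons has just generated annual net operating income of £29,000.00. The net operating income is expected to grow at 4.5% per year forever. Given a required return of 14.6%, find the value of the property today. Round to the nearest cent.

D₁ = D₀ × (1 + g) = £29,000.00 × 1.045 = £30,305.0000
Growing perpetuity: P = D₁ / (r − g) = £30,305.0000 / (0.146 − 0.045) = £300,049.50

£300049.50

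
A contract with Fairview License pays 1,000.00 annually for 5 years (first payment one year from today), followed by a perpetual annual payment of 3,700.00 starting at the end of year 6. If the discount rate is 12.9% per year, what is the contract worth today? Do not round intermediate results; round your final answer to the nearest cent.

19162.43

PV of 5-year annuity: 1,000.00 × [1 − (1+0.129)^−5] / 0.129 = 3525.83010
Perpetuity value at year 5: 3,700.00 / 0.129 = 28682.17054
PV of perpetuity: 28682.17054 / (1+0.129)^5 = 15636.59919
Total PV = 3525.83010 + 15636.59919 = 19162.42929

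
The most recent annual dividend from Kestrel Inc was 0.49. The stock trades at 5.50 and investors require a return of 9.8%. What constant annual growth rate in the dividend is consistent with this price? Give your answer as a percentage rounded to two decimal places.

P = D₀(1+g)/(r−g) ⇒ P(r−g) = D₀(1+g) ⇒ g(P+D₀) = P·r − D₀
g = (P·r − D₀)/(P + D₀) = (5.50×0.098 − 0.49) / (5.50 + 0.49) = 0.008180

0.82%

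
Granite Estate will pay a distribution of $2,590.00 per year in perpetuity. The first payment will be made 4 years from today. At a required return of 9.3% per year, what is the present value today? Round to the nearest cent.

Value at end of year 3: C / r = $2,590.00 / 0.093 = $27,849.4624
Discount to today: PV = $27,849.4624 / (1 + 0.093)^3 = $27,849.4624 / 1.305751 = $21,328.30

$21328.30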